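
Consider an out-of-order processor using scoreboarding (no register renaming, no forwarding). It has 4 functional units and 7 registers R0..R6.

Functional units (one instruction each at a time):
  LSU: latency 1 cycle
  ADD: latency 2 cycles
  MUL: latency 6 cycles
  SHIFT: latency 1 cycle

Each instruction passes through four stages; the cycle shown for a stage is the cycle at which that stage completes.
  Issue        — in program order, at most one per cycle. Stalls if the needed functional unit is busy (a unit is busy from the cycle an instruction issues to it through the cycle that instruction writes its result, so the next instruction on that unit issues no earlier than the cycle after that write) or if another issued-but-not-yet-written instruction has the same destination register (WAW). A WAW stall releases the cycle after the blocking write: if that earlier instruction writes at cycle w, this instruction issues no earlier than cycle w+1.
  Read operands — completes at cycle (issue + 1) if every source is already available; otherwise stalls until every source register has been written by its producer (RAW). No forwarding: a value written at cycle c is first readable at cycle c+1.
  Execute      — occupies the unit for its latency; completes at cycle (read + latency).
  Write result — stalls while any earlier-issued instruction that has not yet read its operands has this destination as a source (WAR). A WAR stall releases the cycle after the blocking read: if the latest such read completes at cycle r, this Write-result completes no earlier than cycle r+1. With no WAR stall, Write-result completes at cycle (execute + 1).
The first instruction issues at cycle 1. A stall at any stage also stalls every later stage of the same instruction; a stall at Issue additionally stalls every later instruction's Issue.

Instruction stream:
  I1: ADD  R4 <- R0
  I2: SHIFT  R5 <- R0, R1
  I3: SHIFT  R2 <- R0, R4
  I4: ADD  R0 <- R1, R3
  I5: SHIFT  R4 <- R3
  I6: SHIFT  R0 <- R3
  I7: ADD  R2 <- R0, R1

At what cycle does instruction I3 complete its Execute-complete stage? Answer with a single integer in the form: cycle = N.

[1] I1 issues→ADD
[2] I1 reads, I2 issues→SHIFT
[3] I2 reads
[4] I1 exec-done, I2 exec-done
[5] I1 writes R4, I2 writes R5
[6] I3 issues→SHIFT
[7] I3 reads, I4 issues→ADD
[8] I3 exec-done, I4 reads
[9] I3 writes R2
[10] I4 exec-done, I5 issues→SHIFT
[11] I4 writes R0, I5 reads
[12] I5 exec-done
[13] I5 writes R4
[14] I6 issues→SHIFT
[15] I6 reads, I7 issues→ADD
[16] I6 exec-done
[17] I6 writes R0
[18] I7 reads
[20] I7 exec-done
[21] I7 writes R2

cycle = 8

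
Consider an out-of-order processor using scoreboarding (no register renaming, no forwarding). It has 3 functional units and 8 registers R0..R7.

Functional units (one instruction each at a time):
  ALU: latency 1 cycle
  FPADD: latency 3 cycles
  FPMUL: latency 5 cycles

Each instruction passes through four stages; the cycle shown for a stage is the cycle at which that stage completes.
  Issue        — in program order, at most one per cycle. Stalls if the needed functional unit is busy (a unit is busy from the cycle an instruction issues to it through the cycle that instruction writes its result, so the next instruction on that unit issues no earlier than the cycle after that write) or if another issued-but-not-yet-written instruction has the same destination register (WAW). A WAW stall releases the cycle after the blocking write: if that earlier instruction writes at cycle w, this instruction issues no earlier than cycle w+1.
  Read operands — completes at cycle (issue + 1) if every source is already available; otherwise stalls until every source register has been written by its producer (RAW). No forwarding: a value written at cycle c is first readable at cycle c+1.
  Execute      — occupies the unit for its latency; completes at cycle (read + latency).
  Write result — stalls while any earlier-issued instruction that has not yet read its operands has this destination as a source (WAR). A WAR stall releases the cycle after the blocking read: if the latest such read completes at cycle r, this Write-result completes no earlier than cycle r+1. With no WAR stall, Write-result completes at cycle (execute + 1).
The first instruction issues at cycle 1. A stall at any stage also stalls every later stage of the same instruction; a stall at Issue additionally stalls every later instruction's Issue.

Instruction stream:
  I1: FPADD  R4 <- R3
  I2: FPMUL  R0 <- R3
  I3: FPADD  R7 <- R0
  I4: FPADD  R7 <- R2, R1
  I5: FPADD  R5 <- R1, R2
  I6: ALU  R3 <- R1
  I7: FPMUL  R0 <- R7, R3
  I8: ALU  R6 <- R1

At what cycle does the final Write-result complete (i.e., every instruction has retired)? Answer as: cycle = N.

cycle = 32

t=1  I1→FPADD
t=2  I1 RO, I2→FPMUL
t=3  I2 RO
t=5  I1 EX
t=6  I1 WR R4
t=7  I3→FPADD
t=8  I2 EX
t=9  I2 WR R0
t=10  I3 RO
t=13  I3 EX
t=14  I3 WR R7
t=15  I4→FPADD
t=16  I4 RO
t=19  I4 EX
t=20  I4 WR R7
t=21  I5→FPADD
t=22  I5 RO, I6→ALU
t=23  I6 RO, I7→FPMUL
t=24  I6 EX
t=25  I5 EX, I6 WR R3
t=26  I5 WR R5, I7 RO, I8→ALU
t=27  I8 RO
t=28  I8 EX
t=29  I8 WR R6
t=31  I7 EX
t=32  I7 WR R0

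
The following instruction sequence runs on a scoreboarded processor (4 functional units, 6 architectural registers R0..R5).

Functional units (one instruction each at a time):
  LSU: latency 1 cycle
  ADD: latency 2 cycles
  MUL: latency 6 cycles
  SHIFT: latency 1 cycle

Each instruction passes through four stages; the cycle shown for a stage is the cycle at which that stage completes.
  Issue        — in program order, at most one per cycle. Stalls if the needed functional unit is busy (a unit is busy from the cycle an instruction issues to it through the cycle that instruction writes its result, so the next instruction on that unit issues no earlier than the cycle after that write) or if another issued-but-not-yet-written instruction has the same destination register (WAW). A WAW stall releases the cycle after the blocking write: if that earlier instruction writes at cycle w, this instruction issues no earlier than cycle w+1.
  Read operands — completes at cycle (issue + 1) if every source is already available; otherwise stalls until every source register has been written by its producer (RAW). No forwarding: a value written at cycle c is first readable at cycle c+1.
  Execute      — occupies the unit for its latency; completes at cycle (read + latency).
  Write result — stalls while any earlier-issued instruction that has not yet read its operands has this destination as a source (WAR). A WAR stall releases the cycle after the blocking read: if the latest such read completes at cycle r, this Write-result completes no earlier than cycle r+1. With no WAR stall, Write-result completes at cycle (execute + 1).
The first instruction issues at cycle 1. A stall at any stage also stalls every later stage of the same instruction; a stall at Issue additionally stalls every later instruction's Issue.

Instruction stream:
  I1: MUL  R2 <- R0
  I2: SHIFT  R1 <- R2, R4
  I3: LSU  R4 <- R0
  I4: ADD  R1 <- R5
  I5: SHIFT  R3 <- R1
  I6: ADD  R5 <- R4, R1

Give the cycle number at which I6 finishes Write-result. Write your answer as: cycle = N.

cycle = 22

I1: IS=1 RO=2 EX=8 WR=9
I2: IS=2 RO=10 EX=11 WR=12  [RAW R2: wait I1 write@9]
I3: IS=3 RO=4 EX=5 WR=11  [WAR R4: wait I2 read@10]
I4: IS=13 RO=14 EX=16 WR=17  [WAW R1: wait I2 write@12]
I5: IS=14 RO=18 EX=19 WR=20  [RAW R1: wait I4 write@17]
I6: IS=18 RO=19 EX=21 WR=22  [struct: ADD busy until I4 writes@17]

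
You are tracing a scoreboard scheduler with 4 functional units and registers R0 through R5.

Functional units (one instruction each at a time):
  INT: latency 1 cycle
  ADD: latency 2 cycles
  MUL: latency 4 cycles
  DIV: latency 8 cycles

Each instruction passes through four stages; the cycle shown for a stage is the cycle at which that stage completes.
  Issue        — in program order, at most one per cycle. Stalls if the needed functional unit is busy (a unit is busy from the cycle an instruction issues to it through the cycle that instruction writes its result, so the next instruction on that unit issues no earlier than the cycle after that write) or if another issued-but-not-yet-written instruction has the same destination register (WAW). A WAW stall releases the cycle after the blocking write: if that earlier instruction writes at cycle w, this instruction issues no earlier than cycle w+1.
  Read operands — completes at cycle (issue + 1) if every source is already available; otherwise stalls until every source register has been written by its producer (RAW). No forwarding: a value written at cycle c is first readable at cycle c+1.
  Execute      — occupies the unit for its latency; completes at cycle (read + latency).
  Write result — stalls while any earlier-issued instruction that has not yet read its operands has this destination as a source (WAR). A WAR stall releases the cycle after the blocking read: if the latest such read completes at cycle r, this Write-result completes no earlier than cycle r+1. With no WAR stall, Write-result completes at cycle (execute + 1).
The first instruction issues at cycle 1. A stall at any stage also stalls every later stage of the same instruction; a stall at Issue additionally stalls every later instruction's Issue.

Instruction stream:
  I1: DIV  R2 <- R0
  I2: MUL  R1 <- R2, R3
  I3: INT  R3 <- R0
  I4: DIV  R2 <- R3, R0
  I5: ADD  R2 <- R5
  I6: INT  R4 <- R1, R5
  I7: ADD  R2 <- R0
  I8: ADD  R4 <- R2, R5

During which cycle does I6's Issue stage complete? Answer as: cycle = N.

cycle 1: I1 dispatched to DIV
cycle 2: I1 operands ready, I2 dispatched to MUL
cycle 3: I3 dispatched to INT
cycle 4: I3 operands ready
cycle 5: I3 complete
cycle 10: I1 complete
cycle 11: R2←I1
cycle 12: I2 operands ready, I4 dispatched to DIV
cycle 13: R3←I3
cycle 14: I4 operands ready
cycle 16: I2 complete
cycle 17: R1←I2
cycle 22: I4 complete
cycle 23: R2←I4
cycle 24: I5 dispatched to ADD
cycle 25: I5 operands ready, I6 dispatched to INT
cycle 26: I6 operands ready
cycle 27: I5 complete, I6 complete
cycle 28: R2←I5, R4←I6
cycle 29: I7 dispatched to ADD
cycle 30: I7 operands ready
cycle 32: I7 complete
cycle 33: R2←I7
cycle 34: I8 dispatched to ADD
cycle 35: I8 operands ready
cycle 37: I8 complete
cycle 38: R4←I8

cycle = 25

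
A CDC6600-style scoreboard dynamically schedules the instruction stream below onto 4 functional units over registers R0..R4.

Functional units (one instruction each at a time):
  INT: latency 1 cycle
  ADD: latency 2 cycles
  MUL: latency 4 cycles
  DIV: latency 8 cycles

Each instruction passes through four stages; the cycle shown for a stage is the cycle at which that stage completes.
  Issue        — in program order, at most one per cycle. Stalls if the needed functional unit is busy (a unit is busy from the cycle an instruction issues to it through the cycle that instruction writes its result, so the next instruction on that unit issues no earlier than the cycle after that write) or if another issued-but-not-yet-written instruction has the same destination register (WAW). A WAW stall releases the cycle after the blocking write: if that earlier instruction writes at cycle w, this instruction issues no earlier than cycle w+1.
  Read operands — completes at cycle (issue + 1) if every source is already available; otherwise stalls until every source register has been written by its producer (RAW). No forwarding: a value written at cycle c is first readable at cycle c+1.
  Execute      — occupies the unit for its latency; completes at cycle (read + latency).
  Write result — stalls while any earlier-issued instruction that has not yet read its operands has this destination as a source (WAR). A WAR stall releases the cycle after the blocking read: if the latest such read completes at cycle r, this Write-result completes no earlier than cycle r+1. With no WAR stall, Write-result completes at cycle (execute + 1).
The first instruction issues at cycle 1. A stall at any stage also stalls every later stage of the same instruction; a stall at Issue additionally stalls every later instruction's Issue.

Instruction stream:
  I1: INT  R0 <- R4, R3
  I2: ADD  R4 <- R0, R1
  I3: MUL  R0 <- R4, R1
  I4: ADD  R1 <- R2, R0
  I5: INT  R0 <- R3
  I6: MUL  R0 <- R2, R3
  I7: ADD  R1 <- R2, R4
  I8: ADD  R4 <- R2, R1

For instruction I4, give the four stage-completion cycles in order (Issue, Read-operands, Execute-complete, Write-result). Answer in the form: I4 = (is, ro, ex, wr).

I4 = (9, 15, 17, 18)

c1: I1 dispatched to INT
c2: I1 operands ready · I2 dispatched to ADD
c3: I1 complete
c4: R0←I1
c5: I2 operands ready · I3 dispatched to MUL
c7: I2 complete
c8: R4←I2
c9: I3 operands ready · I4 dispatched to ADD
c13: I3 complete
c14: R0←I3
c15: I4 operands ready · I5 dispatched to INT
c16: I5 operands ready
c17: I4 complete · I5 complete
c18: R1←I4 · R0←I5
c19: I6 dispatched to MUL
c20: I6 operands ready · I7 dispatched to ADD
c21: I7 operands ready
c23: I7 complete
c24: I6 complete · R1←I7
c25: R0←I6 · I8 dispatched to ADD
c26: I8 operands ready
c28: I8 complete
c29: R4←I8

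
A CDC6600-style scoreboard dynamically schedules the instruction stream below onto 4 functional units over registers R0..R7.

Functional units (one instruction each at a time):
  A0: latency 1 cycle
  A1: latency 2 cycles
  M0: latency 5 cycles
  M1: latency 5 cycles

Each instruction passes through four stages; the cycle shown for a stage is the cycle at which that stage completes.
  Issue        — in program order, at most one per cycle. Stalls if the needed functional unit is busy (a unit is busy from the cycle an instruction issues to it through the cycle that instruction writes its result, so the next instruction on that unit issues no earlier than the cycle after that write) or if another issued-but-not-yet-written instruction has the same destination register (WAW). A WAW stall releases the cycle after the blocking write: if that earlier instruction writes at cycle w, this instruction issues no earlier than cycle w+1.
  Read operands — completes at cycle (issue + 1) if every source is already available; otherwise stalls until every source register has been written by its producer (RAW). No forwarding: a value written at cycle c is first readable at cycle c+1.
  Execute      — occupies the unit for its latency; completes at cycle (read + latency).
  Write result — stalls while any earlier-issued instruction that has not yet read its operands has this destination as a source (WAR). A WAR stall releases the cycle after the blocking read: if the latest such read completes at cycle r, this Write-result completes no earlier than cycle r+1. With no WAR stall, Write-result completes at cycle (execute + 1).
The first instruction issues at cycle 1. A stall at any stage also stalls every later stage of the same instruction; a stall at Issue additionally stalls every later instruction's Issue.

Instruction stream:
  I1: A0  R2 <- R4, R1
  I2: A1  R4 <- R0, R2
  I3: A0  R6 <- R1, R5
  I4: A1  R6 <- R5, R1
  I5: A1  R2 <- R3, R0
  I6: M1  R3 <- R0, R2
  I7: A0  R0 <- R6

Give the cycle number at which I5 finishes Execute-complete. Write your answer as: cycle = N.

1) issue 1, read 2, done 3, write 4
2) issue 2, read 5, done 7, write 8  <RAW R2: wait I1 write@4>
3) issue 5, read 6, done 7, write 8  <struct: A0 busy until I1 writes@4>
4) issue 9, read 10, done 12, write 13  <WAW R6: wait I3 write@8>
5) issue 14, read 15, done 17, write 18  <struct: A1 busy until I4 writes@13>
6) issue 15, read 19, done 24, write 25  <RAW R2: wait I5 write@18>
7) issue 16, read 17, done 18, write 20  <WAR R0: wait I6 read@19>

cycle = 17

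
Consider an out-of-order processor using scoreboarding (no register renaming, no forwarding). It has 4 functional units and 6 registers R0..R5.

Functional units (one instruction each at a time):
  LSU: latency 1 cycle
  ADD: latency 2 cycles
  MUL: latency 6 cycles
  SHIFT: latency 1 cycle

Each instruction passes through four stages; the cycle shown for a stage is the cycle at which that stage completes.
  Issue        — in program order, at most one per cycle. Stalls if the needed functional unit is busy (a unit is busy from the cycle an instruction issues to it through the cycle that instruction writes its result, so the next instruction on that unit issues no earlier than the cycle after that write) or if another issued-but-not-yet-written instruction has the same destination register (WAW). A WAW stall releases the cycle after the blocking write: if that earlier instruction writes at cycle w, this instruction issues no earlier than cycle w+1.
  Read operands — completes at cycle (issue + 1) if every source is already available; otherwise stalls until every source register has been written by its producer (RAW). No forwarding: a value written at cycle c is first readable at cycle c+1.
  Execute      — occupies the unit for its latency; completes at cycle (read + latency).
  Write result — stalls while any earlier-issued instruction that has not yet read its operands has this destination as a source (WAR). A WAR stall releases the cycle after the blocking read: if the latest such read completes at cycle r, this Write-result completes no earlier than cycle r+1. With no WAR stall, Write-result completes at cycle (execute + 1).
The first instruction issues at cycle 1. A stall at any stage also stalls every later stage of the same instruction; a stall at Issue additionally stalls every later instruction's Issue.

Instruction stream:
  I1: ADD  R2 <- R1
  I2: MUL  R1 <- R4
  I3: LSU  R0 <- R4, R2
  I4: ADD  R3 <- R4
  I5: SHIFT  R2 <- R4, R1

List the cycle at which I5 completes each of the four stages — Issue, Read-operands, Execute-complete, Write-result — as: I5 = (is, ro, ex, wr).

[1] I1→ADD
[2] I1 RO, I2→MUL
[3] I2 RO, I3→LSU
[4] I1 EX
[5] I1 WR R2
[6] I3 RO, I4→ADD
[7] I3 EX, I4 RO, I5→SHIFT
[8] I3 WR R0
[9] I2 EX, I4 EX
[10] I2 WR R1, I4 WR R3
[11] I5 RO
[12] I5 EX
[13] I5 WR R2

I5 = (7, 11, 12, 13)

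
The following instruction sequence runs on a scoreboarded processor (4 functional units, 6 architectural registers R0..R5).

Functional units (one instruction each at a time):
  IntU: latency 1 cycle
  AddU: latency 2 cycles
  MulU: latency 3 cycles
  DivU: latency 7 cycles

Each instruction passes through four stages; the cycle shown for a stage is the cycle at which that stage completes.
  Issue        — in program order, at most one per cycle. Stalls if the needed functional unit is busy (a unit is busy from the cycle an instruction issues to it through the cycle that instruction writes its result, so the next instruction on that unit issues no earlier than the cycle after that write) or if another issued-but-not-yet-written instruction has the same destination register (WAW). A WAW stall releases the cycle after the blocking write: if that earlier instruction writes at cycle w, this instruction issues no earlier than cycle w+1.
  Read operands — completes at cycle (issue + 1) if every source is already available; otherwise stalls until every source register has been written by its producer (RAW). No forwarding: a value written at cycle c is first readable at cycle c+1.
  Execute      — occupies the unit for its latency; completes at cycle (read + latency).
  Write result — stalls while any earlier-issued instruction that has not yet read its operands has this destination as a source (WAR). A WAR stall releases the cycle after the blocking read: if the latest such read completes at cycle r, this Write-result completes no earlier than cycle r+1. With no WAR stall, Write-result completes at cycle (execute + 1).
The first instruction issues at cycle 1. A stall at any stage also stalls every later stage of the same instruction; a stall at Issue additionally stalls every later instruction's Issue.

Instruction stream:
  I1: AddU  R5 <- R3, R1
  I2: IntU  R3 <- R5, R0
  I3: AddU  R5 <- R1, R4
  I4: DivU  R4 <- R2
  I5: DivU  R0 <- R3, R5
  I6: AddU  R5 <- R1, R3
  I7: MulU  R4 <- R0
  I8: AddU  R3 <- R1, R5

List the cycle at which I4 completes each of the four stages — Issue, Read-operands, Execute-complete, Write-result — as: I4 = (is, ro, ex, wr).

I4 = (7, 8, 15, 16)

cycle 1: I1 dispatched to AddU
cycle 2: I1 operands ready | I2 dispatched to IntU
cycle 4: I1 complete
cycle 5: R5←I1
cycle 6: I2 operands ready | I3 dispatched to AddU
cycle 7: I2 complete | I3 operands ready | I4 dispatched to DivU
cycle 8: R3←I2 | I4 operands ready
cycle 9: I3 complete
cycle 10: R5←I3
cycle 15: I4 complete
cycle 16: R4←I4
cycle 17: I5 dispatched to DivU
cycle 18: I5 operands ready | I6 dispatched to AddU
cycle 19: I6 operands ready | I7 dispatched to MulU
cycle 21: I6 complete
cycle 22: R5←I6
cycle 23: I8 dispatched to AddU
cycle 24: I8 operands ready
cycle 25: I5 complete
cycle 26: R0←I5 | I8 complete
cycle 27: I7 operands ready | R3←I8
cycle 30: I7 complete
cycle 31: R4←I7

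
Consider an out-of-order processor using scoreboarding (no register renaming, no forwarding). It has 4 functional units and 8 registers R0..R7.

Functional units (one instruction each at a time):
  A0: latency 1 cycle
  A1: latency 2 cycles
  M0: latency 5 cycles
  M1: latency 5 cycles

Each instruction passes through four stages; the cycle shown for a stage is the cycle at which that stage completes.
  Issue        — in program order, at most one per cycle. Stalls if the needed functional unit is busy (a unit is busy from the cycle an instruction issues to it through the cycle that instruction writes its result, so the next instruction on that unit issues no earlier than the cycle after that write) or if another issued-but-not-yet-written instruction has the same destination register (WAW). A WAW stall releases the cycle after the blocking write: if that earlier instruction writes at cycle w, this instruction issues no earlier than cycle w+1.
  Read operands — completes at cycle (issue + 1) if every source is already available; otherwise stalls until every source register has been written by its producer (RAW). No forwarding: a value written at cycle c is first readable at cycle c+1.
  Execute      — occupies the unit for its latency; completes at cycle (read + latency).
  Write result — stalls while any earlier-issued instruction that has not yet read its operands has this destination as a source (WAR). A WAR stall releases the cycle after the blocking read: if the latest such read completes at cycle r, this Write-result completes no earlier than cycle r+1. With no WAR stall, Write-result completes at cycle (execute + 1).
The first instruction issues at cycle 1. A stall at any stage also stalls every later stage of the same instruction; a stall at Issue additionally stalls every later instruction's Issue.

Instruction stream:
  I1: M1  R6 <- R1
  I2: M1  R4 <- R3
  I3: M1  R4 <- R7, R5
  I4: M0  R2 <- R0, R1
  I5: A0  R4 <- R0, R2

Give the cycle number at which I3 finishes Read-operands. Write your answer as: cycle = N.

cycle = 18

[1] issue I1 (M1)
[2] I1 read-ops
[7] I1 finished on M1
[8] I1→R6
[9] issue I2 (M1)
[10] I2 read-ops
[15] I2 finished on M1
[16] I2→R4
[17] issue I3 (M1)
[18] I3 read-ops | issue I4 (M0)
[19] I4 read-ops
[23] I3 finished on M1
[24] I3→R4 | I4 finished on M0
[25] I4→R2 | issue I5 (A0)
[26] I5 read-ops
[27] I5 finished on A0
[28] I5→R4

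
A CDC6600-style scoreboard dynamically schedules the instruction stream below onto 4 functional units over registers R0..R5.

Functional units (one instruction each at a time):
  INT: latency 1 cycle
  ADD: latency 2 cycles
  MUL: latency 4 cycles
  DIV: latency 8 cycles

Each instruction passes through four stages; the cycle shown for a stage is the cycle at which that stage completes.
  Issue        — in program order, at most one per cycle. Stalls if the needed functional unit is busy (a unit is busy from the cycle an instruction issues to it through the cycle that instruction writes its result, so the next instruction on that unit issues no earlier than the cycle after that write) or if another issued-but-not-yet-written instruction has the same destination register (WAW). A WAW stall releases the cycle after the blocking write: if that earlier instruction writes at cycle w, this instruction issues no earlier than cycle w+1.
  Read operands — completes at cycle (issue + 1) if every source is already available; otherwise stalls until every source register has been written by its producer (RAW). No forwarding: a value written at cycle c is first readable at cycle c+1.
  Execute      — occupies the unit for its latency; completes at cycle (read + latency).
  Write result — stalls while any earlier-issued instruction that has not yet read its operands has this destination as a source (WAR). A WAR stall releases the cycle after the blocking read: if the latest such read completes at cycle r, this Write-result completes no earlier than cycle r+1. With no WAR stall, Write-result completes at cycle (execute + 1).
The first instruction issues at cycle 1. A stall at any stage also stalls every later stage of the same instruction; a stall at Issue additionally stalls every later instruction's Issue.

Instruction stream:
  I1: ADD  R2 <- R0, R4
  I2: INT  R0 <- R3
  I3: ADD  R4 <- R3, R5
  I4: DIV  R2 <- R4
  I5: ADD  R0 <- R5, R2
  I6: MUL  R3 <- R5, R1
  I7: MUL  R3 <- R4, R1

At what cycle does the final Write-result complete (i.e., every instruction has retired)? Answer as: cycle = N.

cycle 1: I1→ADD
cycle 2: I1 RO | I2→INT
cycle 3: I2 RO
cycle 4: I1 EX | I2 EX
cycle 5: I1 WR R2 | I2 WR R0
cycle 6: I3→ADD
cycle 7: I3 RO | I4→DIV
cycle 9: I3 EX
cycle 10: I3 WR R4
cycle 11: I4 RO | I5→ADD
cycle 12: I6→MUL
cycle 13: I6 RO
cycle 17: I6 EX
cycle 18: I6 WR R3
cycle 19: I4 EX | I7→MUL
cycle 20: I4 WR R2 | I7 RO
cycle 21: I5 RO
cycle 23: I5 EX
cycle 24: I5 WR R0 | I7 EX
cycle 25: I7 WR R3

cycle = 25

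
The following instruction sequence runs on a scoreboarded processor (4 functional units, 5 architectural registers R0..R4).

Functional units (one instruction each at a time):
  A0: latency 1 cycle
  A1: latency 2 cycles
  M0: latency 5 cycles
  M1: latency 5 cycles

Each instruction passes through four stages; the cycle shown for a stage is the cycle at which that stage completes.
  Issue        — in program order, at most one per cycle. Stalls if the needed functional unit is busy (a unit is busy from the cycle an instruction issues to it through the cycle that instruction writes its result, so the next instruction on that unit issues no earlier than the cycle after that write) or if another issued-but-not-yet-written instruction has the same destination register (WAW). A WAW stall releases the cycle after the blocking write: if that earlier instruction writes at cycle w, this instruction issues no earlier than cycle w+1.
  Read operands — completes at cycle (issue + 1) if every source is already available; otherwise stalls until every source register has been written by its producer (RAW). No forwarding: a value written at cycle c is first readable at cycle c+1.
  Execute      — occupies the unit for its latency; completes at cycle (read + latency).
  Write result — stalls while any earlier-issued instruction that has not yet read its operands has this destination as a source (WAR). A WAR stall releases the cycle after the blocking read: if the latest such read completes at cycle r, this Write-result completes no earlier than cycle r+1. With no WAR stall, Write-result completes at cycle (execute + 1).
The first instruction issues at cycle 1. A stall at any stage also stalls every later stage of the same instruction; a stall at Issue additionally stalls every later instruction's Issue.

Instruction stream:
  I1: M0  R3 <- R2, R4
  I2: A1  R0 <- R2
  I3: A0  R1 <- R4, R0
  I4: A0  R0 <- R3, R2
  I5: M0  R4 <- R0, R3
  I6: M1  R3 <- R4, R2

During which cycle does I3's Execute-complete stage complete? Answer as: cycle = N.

t=1  I1 dispatched to M0
t=2  I1 operands ready · I2 dispatched to A1
t=3  I2 operands ready · I3 dispatched to A0
t=5  I2 complete
t=6  R0←I2
t=7  I1 complete · I3 operands ready
t=8  R3←I1 · I3 complete
t=9  R1←I3
t=10  I4 dispatched to A0
t=11  I4 operands ready · I5 dispatched to M0
t=12  I4 complete · I6 dispatched to M1
t=13  R0←I4
t=14  I5 operands ready
t=19  I5 complete
t=20  R4←I5
t=21  I6 operands ready
t=26  I6 complete
t=27  R3←I6

cycle = 8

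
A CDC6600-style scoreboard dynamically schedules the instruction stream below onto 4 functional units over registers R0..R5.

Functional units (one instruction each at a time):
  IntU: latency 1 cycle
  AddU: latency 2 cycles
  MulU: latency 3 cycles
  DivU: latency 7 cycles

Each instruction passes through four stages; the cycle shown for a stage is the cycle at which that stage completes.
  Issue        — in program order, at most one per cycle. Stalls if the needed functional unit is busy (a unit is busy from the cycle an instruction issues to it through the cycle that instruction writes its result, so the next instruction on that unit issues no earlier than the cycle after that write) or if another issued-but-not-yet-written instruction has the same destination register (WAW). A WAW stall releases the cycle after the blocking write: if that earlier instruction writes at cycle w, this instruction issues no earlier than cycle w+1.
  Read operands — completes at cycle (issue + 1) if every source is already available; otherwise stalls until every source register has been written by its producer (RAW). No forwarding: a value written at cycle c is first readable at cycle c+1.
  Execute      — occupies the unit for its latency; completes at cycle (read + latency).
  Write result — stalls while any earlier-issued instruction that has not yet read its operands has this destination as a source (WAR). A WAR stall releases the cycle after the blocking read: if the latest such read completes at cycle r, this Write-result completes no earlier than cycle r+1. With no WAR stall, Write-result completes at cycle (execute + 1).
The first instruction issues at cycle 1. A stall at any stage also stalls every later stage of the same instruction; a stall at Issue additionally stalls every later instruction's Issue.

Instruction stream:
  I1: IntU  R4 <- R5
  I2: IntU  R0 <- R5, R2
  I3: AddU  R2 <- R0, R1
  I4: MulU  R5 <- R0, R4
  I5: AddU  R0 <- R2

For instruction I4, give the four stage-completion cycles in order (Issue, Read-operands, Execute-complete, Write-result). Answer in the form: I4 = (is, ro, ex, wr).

c1: issue I1 (IntU)
c2: I1 read-ops
c3: I1 finished on IntU
c4: I1→R4
c5: issue I2 (IntU)
c6: I2 read-ops; issue I3 (AddU)
c7: I2 finished on IntU; issue I4 (MulU)
c8: I2→R0
c9: I3 read-ops; I4 read-ops
c11: I3 finished on AddU
c12: I3→R2; I4 finished on MulU
c13: I4→R5; issue I5 (AddU)
c14: I5 read-ops
c16: I5 finished on AddU
c17: I5→R0

I4 = (7, 9, 12, 13)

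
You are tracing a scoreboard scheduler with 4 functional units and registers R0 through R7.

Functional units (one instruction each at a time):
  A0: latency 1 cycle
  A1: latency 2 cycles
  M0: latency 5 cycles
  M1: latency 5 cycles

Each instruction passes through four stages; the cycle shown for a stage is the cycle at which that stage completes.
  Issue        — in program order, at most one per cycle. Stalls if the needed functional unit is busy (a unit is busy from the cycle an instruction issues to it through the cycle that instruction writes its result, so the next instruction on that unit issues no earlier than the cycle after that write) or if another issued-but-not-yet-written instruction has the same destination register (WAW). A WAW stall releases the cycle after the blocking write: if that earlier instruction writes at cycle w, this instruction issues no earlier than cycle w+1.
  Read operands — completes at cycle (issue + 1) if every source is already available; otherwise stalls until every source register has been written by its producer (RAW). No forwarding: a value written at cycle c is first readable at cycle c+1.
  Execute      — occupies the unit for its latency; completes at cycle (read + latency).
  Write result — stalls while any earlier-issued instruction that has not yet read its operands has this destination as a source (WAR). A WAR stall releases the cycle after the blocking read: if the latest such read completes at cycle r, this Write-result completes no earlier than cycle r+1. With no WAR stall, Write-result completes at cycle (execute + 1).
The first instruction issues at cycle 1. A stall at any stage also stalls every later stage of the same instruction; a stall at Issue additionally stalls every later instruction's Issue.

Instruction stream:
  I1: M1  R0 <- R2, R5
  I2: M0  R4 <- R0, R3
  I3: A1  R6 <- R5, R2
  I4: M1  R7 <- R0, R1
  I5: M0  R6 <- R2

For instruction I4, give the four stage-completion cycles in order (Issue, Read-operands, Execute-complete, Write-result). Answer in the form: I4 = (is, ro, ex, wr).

I4 = (9, 10, 15, 16)

  I1 | 1 | 2 | 7 | 8
  I2 | 2 | 9 | 14 | 15   RAW R0: wait I1 write@8
  I3 | 3 | 4 | 6 | 7
  I4 | 9 | 10 | 15 | 16   struct: M1 busy until I1 writes@8
  I5 | 16 | 17 | 22 | 23   struct: M0 busy until I2 writes@15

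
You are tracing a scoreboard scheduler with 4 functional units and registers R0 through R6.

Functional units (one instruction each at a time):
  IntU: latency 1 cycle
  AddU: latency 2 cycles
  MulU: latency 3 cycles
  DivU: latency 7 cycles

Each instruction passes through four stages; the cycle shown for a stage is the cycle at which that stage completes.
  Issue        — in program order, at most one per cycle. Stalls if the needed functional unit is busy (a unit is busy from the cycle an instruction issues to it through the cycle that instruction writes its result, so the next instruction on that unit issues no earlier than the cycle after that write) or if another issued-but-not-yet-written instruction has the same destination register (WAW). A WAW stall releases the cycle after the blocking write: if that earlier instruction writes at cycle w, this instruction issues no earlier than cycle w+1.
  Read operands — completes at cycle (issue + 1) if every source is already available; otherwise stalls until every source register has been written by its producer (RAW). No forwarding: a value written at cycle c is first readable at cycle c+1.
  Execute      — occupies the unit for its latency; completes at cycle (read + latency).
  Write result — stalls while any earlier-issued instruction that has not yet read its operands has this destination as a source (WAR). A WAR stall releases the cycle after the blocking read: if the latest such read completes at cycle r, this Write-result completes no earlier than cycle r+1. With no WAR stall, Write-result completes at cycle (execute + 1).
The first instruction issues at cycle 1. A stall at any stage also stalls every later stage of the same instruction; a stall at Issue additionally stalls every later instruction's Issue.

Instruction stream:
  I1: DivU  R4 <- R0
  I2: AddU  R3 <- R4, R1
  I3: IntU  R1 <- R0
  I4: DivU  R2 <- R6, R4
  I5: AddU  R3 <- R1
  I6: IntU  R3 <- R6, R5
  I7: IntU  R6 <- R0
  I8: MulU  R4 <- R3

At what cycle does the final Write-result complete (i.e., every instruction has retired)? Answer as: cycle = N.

cycle = 30

[1] I1 dispatched to DivU
[2] I1 operands ready · I2 dispatched to AddU
[3] I3 dispatched to IntU
[4] I3 operands ready
[5] I3 complete
[9] I1 complete
[10] R4←I1
[11] I2 operands ready · I4 dispatched to DivU
[12] R1←I3 · I4 operands ready
[13] I2 complete
[14] R3←I2
[15] I5 dispatched to AddU
[16] I5 operands ready
[18] I5 complete
[19] I4 complete · R3←I5
[20] R2←I4 · I6 dispatched to IntU
[21] I6 operands ready
[22] I6 complete
[23] R3←I6
[24] I7 dispatched to IntU
[25] I7 operands ready · I8 dispatched to MulU
[26] I7 complete · I8 operands ready
[27] R6←I7
[29] I8 complete
[30] R4←I8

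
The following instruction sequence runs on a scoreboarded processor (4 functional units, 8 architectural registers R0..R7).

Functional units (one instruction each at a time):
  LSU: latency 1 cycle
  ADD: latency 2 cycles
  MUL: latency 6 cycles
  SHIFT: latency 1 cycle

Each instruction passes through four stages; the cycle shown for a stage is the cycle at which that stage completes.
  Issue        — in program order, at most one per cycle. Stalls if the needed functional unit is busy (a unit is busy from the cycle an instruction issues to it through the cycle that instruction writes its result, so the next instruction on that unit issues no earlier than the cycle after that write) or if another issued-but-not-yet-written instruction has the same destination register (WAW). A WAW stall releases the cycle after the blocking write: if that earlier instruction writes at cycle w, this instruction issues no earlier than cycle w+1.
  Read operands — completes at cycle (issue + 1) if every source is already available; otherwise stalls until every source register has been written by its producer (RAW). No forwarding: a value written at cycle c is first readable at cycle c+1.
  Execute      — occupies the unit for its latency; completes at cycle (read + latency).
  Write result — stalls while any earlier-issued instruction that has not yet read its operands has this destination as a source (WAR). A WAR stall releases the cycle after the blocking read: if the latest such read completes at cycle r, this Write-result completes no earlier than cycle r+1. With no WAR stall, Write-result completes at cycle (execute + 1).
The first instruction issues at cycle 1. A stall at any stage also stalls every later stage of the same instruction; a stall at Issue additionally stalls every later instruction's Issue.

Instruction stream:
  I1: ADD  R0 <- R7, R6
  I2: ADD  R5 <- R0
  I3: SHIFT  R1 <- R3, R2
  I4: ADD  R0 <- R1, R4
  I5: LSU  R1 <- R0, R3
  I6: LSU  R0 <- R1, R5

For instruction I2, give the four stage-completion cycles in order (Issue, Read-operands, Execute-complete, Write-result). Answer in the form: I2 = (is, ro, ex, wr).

I2 = (6, 7, 9, 10)

I1: IS=1 RO=2 EX=4 WR=5
I2: IS=6 RO=7 EX=9 WR=10  [struct: ADD busy until I1 writes@5]
I3: IS=7 RO=8 EX=9 WR=10
I4: IS=11 RO=12 EX=14 WR=15  [struct: ADD busy until I2 writes@10]
I5: IS=12 RO=16 EX=17 WR=18  [RAW R0: wait I4 write@15]
I6: IS=19 RO=20 EX=21 WR=22  [struct: LSU busy until I5 writes@18]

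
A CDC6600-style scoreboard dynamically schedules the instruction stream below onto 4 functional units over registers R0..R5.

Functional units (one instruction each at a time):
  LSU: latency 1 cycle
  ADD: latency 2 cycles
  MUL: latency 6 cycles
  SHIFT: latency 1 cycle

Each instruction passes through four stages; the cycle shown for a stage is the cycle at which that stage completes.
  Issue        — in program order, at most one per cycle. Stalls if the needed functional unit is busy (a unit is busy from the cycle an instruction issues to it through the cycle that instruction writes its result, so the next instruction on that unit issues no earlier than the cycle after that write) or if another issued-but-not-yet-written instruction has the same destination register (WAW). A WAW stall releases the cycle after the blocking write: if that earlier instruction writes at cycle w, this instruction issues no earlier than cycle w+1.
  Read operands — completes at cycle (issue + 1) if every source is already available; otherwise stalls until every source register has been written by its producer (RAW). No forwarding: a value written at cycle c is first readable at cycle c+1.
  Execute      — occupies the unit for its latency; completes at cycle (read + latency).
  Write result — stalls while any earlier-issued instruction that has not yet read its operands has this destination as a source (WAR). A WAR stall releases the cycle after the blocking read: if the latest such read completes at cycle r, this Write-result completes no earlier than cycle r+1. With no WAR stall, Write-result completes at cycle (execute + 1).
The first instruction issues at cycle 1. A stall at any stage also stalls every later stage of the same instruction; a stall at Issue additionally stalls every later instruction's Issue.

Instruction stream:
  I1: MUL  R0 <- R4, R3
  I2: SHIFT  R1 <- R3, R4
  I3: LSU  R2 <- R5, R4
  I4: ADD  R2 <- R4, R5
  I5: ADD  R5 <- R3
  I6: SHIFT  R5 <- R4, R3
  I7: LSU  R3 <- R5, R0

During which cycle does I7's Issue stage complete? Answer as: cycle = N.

cycle = 18

1) issue 1, read 2, done 8, write 9
2) issue 2, read 3, done 4, write 5
3) issue 3, read 4, done 5, write 6
4) issue 7, read 8, done 10, write 11  <WAW R2: wait I3 write@6>
5) issue 12, read 13, done 15, write 16  <struct: ADD busy until I4 writes@11>
6) issue 17, read 18, done 19, write 20  <WAW R5: wait I5 write@16>
7) issue 18, read 21, done 22, write 23  <RAW R5: wait I6 write@20>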